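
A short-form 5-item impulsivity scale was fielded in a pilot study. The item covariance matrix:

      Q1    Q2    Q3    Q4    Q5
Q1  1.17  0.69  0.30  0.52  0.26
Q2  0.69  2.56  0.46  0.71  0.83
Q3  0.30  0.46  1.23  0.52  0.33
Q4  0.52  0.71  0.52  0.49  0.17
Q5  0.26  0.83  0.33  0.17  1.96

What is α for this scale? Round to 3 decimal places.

ΣVar(i) = 1.17 + 2.56 + 1.23 + 0.49 + 1.96 = 7.41
Sum of off-diagonal covariances = 4.79
total variance = 7.41 + 2 × 4.79 = 16.99
α = (k/(k−1))·(1 − ΣVar(i)/total variance) = (5/4)·(1 − 7.41/16.99) = 0.705

α = 0.705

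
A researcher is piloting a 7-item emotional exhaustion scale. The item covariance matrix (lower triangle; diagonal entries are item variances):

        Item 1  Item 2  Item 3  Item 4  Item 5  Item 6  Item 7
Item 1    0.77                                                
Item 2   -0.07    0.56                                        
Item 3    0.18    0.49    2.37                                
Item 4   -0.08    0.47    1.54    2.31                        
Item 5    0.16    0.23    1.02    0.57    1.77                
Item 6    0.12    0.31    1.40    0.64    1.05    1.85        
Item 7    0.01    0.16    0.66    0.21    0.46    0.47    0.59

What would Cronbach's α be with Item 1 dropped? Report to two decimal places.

Remaining items: Item 2, Item 3, Item 4, Item 5, Item 6, Item 7 (k = 6).
Σσᵢ² = 0.56 + 2.37 + 2.31 + 1.77 + 1.85 + 0.59 = 9.45
total variance = 9.45 + 2 × 9.68 = 28.81
α (item deleted) = (6/5)·(1 − 9.45/28.81) = 0.81

Cronbach's α = 0.81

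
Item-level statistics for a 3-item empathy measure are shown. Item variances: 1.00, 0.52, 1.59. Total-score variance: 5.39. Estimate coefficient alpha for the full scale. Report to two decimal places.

Σσ²ᵢ = 1.00 + 0.52 + 1.59 = 3.11
α = (k/(k−1))·(1 − Σσ²ᵢ/σ²_total) = (3/2)·(1 − 3.11/5.39) = 0.63

α = 0.63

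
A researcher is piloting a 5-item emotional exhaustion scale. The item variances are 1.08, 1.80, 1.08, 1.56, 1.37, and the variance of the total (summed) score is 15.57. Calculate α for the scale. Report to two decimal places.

ΣVar(i) = 1.08 + 1.80 + 1.08 + 1.56 + 1.37 = 6.89
α = (k/(k−1))·(1 − ΣVar(i)/total variance) = (5/4)·(1 − 6.89/15.57) = 0.70

α = 0.70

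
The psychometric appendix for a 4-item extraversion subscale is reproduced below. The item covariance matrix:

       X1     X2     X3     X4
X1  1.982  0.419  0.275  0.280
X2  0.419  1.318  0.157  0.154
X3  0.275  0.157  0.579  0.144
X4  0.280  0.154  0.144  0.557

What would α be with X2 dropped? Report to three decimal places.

Remaining items: X1, X3, X4 (k = 3).
Σσ²ᵢ = 1.982 + 0.579 + 0.557 = 3.118
σ²_total = 3.118 + 2 × 0.699 = 4.516
α (item deleted) = (3/2)·(1 − 3.118/4.516) = 0.464

α = 0.464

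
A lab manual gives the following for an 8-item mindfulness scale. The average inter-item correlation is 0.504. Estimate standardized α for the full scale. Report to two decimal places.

standardized α = 0.89

Standardized α = k·r̄ / (1 + (k−1)·r̄) = 8 × 0.504 / (1 + 7 × 0.504)
  = 4.0320 / 4.5280 = 0.89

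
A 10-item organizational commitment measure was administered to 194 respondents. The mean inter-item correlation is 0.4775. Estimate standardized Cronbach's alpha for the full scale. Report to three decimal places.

α = 0.901

Standardized α = k·r̄ / (1 + (k−1)·r̄) = 10 × 0.4775 / (1 + 9 × 0.4775)
  = 4.7750 / 5.2975 = 0.901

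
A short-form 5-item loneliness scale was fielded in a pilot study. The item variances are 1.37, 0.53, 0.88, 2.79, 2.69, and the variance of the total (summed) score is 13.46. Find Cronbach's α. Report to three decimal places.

Cronbach's α = 0.483

sum of item variances = 1.37 + 0.53 + 0.88 + 2.79 + 2.69 = 8.26
α = (k/(k−1))·(1 − sum of item variances/total variance) = (5/4)·(1 − 8.26/13.46) = 0.483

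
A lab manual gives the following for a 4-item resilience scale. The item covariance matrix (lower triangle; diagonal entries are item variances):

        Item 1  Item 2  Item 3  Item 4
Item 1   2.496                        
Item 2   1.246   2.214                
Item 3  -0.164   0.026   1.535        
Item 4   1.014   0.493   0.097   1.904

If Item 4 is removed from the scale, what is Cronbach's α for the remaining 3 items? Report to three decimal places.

Remaining items: Item 1, Item 2, Item 3 (k = 3).
ΣVar(i) = 2.496 + 2.214 + 1.535 = 6.245
σ²_T = 6.245 + 2 × 1.108 = 8.461
α (item deleted) = (3/2)·(1 − 6.245/8.461) = 0.393

Cronbach's α = 0.393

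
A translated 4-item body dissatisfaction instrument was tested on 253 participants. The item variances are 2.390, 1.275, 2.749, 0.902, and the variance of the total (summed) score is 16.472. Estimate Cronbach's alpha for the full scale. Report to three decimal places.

α = 0.741

Σσ²ᵢ = 2.390 + 1.275 + 2.749 + 0.902 = 7.316
α = (k/(k−1))·(1 − Σσ²ᵢ/total variance) = (4/3)·(1 − 7.316/16.472) = 0.741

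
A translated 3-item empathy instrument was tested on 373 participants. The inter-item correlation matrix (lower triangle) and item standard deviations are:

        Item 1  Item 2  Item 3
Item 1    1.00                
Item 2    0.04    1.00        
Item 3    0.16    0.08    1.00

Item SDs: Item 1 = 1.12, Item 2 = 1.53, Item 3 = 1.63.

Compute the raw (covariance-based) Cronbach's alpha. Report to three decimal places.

α = 0.228

Σσ²ᵢ = 1.12² + 1.53² + 1.63² = 6.2522
Covariances σ_ij = r_ij · s_i · s_j:
  σ(Item 1,Item 2) = 0.04 × 1.12 × 1.53 = 0.0685
  σ(Item 1,Item 3) = 0.16 × 1.12 × 1.63 = 0.2921
  σ(Item 2,Item 3) = 0.08 × 1.53 × 1.63 = 0.1995
σ²_T = Σσ²ᵢ + 2·Σσ_ij = 6.2522 + 2 × 0.5601 = 7.3724
α = (3/2)·(1 − 6.2522/7.3724) = 0.228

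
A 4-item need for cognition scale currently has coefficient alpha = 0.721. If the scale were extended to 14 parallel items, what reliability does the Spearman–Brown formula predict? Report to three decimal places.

Length factor m = 14/4 = 3.5000
α' = m·α / (1 + (m−1)·α)
   = 14/4 × 0.721 / (1 + (14/4 − 1) × 0.721)
   = 2.5235 / 2.8025 = 0.900

predicted reliability = 0.900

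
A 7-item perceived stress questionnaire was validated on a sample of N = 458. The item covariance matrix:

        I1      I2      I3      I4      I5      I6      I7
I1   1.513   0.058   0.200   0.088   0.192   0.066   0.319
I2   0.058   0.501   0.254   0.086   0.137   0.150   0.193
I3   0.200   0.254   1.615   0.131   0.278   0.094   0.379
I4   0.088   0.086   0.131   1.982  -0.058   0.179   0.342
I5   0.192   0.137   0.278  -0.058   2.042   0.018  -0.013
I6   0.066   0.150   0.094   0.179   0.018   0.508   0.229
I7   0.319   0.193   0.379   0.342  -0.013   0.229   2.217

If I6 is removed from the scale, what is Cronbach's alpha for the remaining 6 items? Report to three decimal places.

Cronbach's alpha = 0.413

Remaining items: I1, I2, I3, I4, I5, I7 (k = 6).
sum of item variances = 1.513 + 0.501 + 1.615 + 1.982 + 2.042 + 2.217 = 9.870
σ²_T = 9.870 + 2 × 2.586 = 15.042
α (item deleted) = (6/5)·(1 − 9.870/15.042) = 0.413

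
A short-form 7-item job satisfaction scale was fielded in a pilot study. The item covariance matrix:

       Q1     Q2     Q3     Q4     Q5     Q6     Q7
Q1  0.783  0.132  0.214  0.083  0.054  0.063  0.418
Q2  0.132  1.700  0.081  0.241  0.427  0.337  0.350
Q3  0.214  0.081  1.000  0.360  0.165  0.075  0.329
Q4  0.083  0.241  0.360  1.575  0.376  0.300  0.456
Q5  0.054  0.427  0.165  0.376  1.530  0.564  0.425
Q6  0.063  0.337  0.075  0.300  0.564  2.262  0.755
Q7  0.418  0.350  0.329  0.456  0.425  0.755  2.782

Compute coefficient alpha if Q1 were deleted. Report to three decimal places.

Remaining items: Q2, Q3, Q4, Q5, Q6, Q7 (k = 6).
Σσᵢ² = 1.700 + 1.000 + 1.575 + 1.530 + 2.262 + 2.782 = 10.849
σ²_T = 10.849 + 2 × 5.241 = 21.331
α (item deleted) = (6/5)·(1 − 10.849/21.331) = 0.590

coefficient alpha = 0.590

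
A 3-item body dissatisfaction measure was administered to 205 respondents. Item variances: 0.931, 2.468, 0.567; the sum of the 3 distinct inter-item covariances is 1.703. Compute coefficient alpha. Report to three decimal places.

α = 0.693

Σσᵢ² = 0.931 + 2.468 + 0.567 = 3.966
Sum of distinct covariances = 1.703
Var(T) = Σσᵢ² + 2·Σcov = 3.966 + 2 × 1.703 = 7.372
α = (3/2)·(1 − 3.966/7.372) = 0.693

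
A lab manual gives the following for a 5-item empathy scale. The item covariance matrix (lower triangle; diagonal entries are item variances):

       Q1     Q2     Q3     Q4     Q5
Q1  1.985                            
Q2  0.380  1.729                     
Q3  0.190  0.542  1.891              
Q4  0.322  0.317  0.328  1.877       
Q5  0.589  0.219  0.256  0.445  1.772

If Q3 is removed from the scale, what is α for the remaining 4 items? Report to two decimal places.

α = 0.51

Remaining items: Q1, Q2, Q4, Q5 (k = 4).
Σσᵢ² = 1.985 + 1.729 + 1.877 + 1.772 = 7.363
total variance = 7.363 + 2 × 2.272 = 11.907
α (item deleted) = (4/3)·(1 − 7.363/11.907) = 0.51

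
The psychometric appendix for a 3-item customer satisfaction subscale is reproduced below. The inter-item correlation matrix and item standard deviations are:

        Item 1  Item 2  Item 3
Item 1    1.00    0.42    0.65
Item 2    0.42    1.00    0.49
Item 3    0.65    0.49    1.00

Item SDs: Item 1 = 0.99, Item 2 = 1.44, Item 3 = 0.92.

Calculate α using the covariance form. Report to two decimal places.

Σσ²ᵢ = 0.99² + 1.44² + 0.92² = 3.9001
Covariances σ_ij = r_ij · s_i · s_j:
  σ(Item 1,Item 2) = 0.42 × 0.99 × 1.44 = 0.5988
  σ(Item 1,Item 3) = 0.65 × 0.99 × 0.92 = 0.5920
  σ(Item 2,Item 3) = 0.49 × 1.44 × 0.92 = 0.6492
σ²_T = Σσ²ᵢ + 2·Σσ_ij = 3.9001 + 2 × 1.8400 = 7.5801
α = (3/2)·(1 − 3.9001/7.5801) = 0.73

α = 0.73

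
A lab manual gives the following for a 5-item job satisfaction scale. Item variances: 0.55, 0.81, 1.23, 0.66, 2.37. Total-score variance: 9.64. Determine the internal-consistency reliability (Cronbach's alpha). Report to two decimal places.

Σσ²ᵢ = 0.55 + 0.81 + 1.23 + 0.66 + 2.37 = 5.62
α = (k/(k−1))·(1 − Σσ²ᵢ/Var(T)) = (5/4)·(1 − 5.62/9.64) = 0.52

α = 0.52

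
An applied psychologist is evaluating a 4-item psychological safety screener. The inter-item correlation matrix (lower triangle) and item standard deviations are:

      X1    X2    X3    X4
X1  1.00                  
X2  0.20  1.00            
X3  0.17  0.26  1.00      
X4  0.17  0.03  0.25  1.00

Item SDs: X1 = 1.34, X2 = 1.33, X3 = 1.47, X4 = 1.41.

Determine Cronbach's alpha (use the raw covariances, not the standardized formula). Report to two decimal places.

Cronbach's alpha = 0.47

Σσ²ᵢ = 1.34² + 1.33² + 1.47² + 1.41² = 7.7135
Covariances σ_ij = r_ij · s_i · s_j:
  σ(X1,X2) = 0.20 × 1.34 × 1.33 = 0.3564
  σ(X1,X3) = 0.17 × 1.34 × 1.47 = 0.3349
  σ(X1,X4) = 0.17 × 1.34 × 1.41 = 0.3212
  σ(X2,X3) = 0.26 × 1.33 × 1.47 = 0.5083
  σ(X2,X4) = 0.03 × 1.33 × 1.41 = 0.0563
  σ(X3,X4) = 0.25 × 1.47 × 1.41 = 0.5182
σ²_T = Σσ²ᵢ + 2·Σσ_ij = 7.7135 + 2 × 2.0953 = 11.9041
α = (4/3)·(1 − 7.7135/11.9041) = 0.47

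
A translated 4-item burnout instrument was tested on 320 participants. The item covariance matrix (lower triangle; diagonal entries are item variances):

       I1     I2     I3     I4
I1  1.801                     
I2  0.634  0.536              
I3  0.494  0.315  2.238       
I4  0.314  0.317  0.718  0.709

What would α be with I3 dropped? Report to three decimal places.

α = 0.681

Remaining items: I1, I2, I4 (k = 3).
sum of item variances = 1.801 + 0.536 + 0.709 = 3.046
σ²_total = 3.046 + 2 × 1.265 = 5.576
α (item deleted) = (3/2)·(1 − 3.046/5.576) = 0.681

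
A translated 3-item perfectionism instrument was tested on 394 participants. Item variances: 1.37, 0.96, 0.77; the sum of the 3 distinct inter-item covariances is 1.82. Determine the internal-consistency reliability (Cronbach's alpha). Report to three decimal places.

Cronbach's alpha = 0.810

sum of item variances = 1.37 + 0.96 + 0.77 = 3.10
Sum of distinct covariances = 1.82
σ²_T = sum of item variances + 2·Σcov = 3.10 + 2 × 1.82 = 6.74
α = (3/2)·(1 − 3.10/6.74) = 0.810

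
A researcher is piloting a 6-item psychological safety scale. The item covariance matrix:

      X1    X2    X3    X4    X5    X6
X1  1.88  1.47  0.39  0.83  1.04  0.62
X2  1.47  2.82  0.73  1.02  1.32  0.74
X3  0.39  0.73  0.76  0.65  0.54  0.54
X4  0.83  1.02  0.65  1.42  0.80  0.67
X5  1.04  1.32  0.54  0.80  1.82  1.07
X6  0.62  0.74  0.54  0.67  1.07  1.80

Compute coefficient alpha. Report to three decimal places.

Σσ²ᵢ = 1.88 + 2.82 + 0.76 + 1.42 + 1.82 + 1.80 = 10.50
Sum of off-diagonal covariances = 12.43
Var(T) = 10.50 + 2 × 12.43 = 35.36
α = (k/(k−1))·(1 − Σσ²ᵢ/Var(T)) = (6/5)·(1 − 10.50/35.36) = 0.844

coefficient alpha = 0.844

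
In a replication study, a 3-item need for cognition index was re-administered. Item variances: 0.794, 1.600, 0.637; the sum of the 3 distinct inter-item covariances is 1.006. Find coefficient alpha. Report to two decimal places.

α = 0.60

sum of item variances = 0.794 + 1.600 + 0.637 = 3.031
Sum of distinct covariances = 1.006
σ²_total = sum of item variances + 2·Σcov = 3.031 + 2 × 1.006 = 5.043
α = (3/2)·(1 − 3.031/5.043) = 0.60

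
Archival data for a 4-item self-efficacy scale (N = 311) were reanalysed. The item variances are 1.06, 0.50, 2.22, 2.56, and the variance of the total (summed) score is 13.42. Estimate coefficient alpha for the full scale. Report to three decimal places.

sum of item variances = 1.06 + 0.50 + 2.22 + 2.56 = 6.34
α = (k/(k−1))·(1 − sum of item variances/σ²_total) = (4/3)·(1 − 6.34/13.42) = 0.703

coefficient alpha = 0.703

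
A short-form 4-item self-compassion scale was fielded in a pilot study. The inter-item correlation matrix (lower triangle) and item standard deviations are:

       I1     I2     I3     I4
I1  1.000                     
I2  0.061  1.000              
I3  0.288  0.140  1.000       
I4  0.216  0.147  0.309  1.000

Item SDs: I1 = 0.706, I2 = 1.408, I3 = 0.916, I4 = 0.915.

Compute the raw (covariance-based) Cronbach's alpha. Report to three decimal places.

Σσ²ᵢ = 0.706² + 1.408² + 0.916² + 0.915² = 4.1572
Covariances σ_ij = r_ij · s_i · s_j:
  σ(I1,I2) = 0.061 × 0.706 × 1.408 = 0.0606
  σ(I1,I3) = 0.288 × 0.706 × 0.916 = 0.1862
  σ(I1,I4) = 0.216 × 0.706 × 0.915 = 0.1395
  σ(I2,I3) = 0.140 × 1.408 × 0.916 = 0.1806
  σ(I2,I4) = 0.147 × 1.408 × 0.915 = 0.1894
  σ(I3,I4) = 0.309 × 0.916 × 0.915 = 0.2590
σ²_T = Σσ²ᵢ + 2·Σσ_ij = 4.1572 + 2 × 1.0153 = 6.1878
α = (4/3)·(1 − 4.1572/6.1878) = 0.438

Cronbach's alpha = 0.438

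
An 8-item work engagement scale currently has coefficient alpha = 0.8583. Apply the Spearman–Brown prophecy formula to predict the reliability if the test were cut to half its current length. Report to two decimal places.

Length factor m = 1/2
α' = m·α / (1 − (1−m)·α)
   = 1/2 × 0.8583 / (1 − (1 − 1/2) × 0.8583)
   = 0.4291 / 0.5709 = 0.75

predicted reliability = 0.75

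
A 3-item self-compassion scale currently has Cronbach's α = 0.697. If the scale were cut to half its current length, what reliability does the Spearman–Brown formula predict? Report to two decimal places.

Length factor m = 1/2
α' = m·α / (1 − (1−m)·α)
   = 1/2 × 0.697 / (1 − (1 − 1/2) × 0.697)
   = 0.3485 / 0.6515 = 0.53

predicted reliability = 0.53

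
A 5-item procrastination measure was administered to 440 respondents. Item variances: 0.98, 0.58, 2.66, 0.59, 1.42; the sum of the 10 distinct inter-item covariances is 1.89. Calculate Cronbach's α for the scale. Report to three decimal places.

Σσᵢ² = 0.98 + 0.58 + 2.66 + 0.59 + 1.42 = 6.23
Sum of distinct covariances = 1.89
Var(T) = Σσᵢ² + 2·Σcov = 6.23 + 2 × 1.89 = 10.01
α = (5/4)·(1 − 6.23/10.01) = 0.472

Cronbach's α = 0.472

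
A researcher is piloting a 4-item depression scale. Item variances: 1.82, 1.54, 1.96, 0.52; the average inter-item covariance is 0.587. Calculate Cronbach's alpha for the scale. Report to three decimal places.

Cronbach's alpha = 0.729

sum of item variances = 1.82 + 1.54 + 1.96 + 0.52 = 5.84
Sum of the 6 distinct covariances = 6 × 0.587 = 3.522
σ²_total = sum of item variances + 2·Σcov = 5.84 + 2 × 3.522 = 12.884
α = (4/3)·(1 − 5.84/12.884) = 0.729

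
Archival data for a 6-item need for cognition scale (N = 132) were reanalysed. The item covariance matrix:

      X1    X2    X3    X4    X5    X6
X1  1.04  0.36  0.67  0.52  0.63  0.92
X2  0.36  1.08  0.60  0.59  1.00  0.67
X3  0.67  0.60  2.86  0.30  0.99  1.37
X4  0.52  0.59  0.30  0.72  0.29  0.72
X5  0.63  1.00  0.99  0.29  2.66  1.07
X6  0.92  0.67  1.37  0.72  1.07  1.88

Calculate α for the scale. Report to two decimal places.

α = 0.81

Σσ²ᵢ = 1.04 + 1.08 + 2.86 + 0.72 + 2.66 + 1.88 = 10.24
Sum of the distinct covariances = 10.70
σ²_T = 10.24 + 2 × 10.70 = 31.64
α = (k/(k−1))·(1 − Σσ²ᵢ/σ²_T) = (6/5)·(1 − 10.24/31.64) = 0.81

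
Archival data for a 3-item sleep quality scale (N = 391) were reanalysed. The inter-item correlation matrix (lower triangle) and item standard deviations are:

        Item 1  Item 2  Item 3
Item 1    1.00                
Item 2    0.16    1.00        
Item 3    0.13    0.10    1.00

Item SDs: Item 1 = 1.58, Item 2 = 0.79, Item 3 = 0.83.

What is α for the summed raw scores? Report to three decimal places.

α = 0.279

Σσ²ᵢ = 1.58² + 0.79² + 0.83² = 3.8094
Covariances σ_ij = r_ij · s_i · s_j:
  σ(Item 1,Item 2) = 0.16 × 1.58 × 0.79 = 0.1997
  σ(Item 1,Item 3) = 0.13 × 1.58 × 0.83 = 0.1705
  σ(Item 2,Item 3) = 0.10 × 0.79 × 0.83 = 0.0656
σ²_T = Σσ²ᵢ + 2·Σσ_ij = 3.8094 + 2 × 0.4358 = 4.6810
α = (3/2)·(1 − 3.8094/4.6810) = 0.279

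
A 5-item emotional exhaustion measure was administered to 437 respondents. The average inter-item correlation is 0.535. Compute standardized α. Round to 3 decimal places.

Standardized α = k·r̄ / (1 + (k−1)·r̄) = 5 × 0.535 / (1 + 4 × 0.535)
  = 2.6750 / 3.1400 = 0.852

α = 0.852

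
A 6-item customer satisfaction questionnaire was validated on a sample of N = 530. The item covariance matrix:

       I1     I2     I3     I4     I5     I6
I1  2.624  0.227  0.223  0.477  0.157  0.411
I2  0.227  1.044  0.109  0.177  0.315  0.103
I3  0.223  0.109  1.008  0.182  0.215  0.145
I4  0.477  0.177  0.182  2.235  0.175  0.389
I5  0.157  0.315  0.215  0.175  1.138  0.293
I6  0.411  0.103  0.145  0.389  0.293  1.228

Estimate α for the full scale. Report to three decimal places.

Σσ²ᵢ = 2.624 + 1.044 + 1.008 + 2.235 + 1.138 + 1.228 = 9.277
Sum of the distinct covariances = 3.598
Var(T) = 9.277 + 2 × 3.598 = 16.473
α = (k/(k−1))·(1 − Σσ²ᵢ/Var(T)) = (6/5)·(1 − 9.277/16.473) = 0.524

α = 0.524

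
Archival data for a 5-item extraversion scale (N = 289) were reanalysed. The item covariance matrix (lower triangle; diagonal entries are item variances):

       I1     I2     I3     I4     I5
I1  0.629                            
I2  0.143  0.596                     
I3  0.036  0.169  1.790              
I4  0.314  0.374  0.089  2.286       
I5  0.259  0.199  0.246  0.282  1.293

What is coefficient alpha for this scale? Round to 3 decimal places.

α = 0.488

sum of item variances = 0.629 + 0.596 + 1.790 + 2.286 + 1.293 = 6.594
Σ_{i<j} σ_ij = 2.111
σ²_total = 6.594 + 2 × 2.111 = 10.816
α = (k/(k−1))·(1 − sum of item variances/σ²_total) = (5/4)·(1 − 6.594/10.816) = 0.488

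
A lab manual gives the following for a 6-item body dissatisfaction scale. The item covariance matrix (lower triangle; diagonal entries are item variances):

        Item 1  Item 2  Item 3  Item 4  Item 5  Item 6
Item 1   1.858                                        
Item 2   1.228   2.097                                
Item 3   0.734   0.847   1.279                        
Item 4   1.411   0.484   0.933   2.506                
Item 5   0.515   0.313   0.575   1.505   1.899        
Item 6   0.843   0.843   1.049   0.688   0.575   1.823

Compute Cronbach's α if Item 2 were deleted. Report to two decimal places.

Remaining items: Item 1, Item 3, Item 4, Item 5, Item 6 (k = 5).
Σσᵢ² = 1.858 + 1.279 + 2.506 + 1.899 + 1.823 = 9.365
Var(T) = 9.365 + 2 × 8.828 = 27.021
α (item deleted) = (5/4)·(1 − 9.365/27.021) = 0.82

Cronbach's α = 0.82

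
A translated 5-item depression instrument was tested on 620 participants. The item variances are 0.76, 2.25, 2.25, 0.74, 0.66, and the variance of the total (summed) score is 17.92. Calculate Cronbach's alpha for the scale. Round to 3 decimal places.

ΣVar(i) = 0.76 + 2.25 + 2.25 + 0.74 + 0.66 = 6.66
α = (k/(k−1))·(1 − ΣVar(i)/Var(T)) = (5/4)·(1 − 6.66/17.92) = 0.785

Cronbach's alpha = 0.785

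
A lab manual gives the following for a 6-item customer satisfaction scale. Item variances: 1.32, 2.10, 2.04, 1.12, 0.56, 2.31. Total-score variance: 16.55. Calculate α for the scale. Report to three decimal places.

Σσᵢ² = 1.32 + 2.10 + 2.04 + 1.12 + 0.56 + 2.31 = 9.45
α = (k/(k−1))·(1 − Σσᵢ²/σ²_T) = (6/5)·(1 − 9.45/16.55) = 0.515

α = 0.515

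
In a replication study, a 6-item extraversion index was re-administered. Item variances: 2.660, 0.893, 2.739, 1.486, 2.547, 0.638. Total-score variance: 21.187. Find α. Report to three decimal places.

α = 0.579

ΣVar(i) = 2.660 + 0.893 + 2.739 + 1.486 + 2.547 + 0.638 = 10.963
α = (k/(k−1))·(1 − ΣVar(i)/total variance) = (6/5)·(1 − 10.963/21.187) = 0.579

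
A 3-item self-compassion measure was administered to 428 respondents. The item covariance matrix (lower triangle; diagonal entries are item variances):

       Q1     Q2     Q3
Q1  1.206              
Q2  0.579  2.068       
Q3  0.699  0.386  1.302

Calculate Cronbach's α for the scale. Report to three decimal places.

Σσ²ᵢ = 1.206 + 2.068 + 1.302 = 4.576
Sum of the distinct covariances = 1.664
Var(T) = 4.576 + 2 × 1.664 = 7.904
α = (k/(k−1))·(1 − Σσ²ᵢ/Var(T)) = (3/2)·(1 − 4.576/7.904) = 0.632

α = 0.632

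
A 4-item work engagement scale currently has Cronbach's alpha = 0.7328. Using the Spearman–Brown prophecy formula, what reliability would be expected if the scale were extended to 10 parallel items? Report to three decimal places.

Length factor m = 10/4 = 2.5000
α' = m·α / (1 + (m−1)·α)
   = 10/4 × 0.7328 / (1 + (10/4 − 1) × 0.7328)
   = 1.8320 / 2.0992 = 0.873

predicted reliability = 0.873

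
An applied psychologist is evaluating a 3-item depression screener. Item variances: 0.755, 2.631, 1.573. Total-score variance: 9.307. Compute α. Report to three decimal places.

α = 0.701

Σσᵢ² = 0.755 + 2.631 + 1.573 = 4.959
α = (k/(k−1))·(1 − Σσᵢ²/σ²_T) = (3/2)·(1 − 4.959/9.307) = 0.701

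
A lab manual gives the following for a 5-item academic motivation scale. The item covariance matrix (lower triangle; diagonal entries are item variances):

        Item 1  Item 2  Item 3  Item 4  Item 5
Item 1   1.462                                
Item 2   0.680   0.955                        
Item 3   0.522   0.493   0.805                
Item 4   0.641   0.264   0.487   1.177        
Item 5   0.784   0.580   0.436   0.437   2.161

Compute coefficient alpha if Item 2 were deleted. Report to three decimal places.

Remaining items: Item 1, Item 3, Item 4, Item 5 (k = 4).
Σσ²ᵢ = 1.462 + 0.805 + 1.177 + 2.161 = 5.605
σ²_total = 5.605 + 2 × 3.307 = 12.219
α (item deleted) = (4/3)·(1 − 5.605/12.219) = 0.722

coefficient alpha = 0.722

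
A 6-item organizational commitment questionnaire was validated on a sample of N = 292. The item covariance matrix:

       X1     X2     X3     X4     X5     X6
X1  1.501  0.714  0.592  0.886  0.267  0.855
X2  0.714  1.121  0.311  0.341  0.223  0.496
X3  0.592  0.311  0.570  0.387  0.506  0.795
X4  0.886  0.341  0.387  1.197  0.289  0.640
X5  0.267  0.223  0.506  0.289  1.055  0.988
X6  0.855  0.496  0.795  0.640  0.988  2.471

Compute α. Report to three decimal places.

Σσ²ᵢ = 1.501 + 1.121 + 0.570 + 1.197 + 1.055 + 2.471 = 7.915
Sum of the distinct covariances = 8.290
total variance = 7.915 + 2 × 8.290 = 24.495
α = (k/(k−1))·(1 − Σσ²ᵢ/total variance) = (6/5)·(1 − 7.915/24.495) = 0.812

α = 0.812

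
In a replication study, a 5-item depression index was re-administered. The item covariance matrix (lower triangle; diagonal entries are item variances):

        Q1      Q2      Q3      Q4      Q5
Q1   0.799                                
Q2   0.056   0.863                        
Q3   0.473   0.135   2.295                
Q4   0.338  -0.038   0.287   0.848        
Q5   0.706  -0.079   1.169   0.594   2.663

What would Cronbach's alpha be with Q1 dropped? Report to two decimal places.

Remaining items: Q2, Q3, Q4, Q5 (k = 4).
Σσ²ᵢ = 0.863 + 2.295 + 0.848 + 2.663 = 6.669
σ²_T = 6.669 + 2 × 2.068 = 10.805
α (item deleted) = (4/3)·(1 − 6.669/10.805) = 0.51

Cronbach's alpha = 0.51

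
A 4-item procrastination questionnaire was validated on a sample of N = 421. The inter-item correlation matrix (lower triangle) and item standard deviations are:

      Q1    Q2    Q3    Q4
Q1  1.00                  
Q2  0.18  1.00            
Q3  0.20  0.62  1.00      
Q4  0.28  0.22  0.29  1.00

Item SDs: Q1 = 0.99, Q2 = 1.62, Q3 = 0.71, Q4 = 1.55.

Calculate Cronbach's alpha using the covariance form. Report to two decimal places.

Cronbach's alpha = 0.57

Σσ²ᵢ = 0.99² + 1.62² + 0.71² + 1.55² = 6.5111
Covariances σ_ij = r_ij · s_i · s_j:
  σ(Q1,Q2) = 0.18 × 0.99 × 1.62 = 0.2887
  σ(Q1,Q3) = 0.20 × 0.99 × 0.71 = 0.1406
  σ(Q1,Q4) = 0.28 × 0.99 × 1.55 = 0.4297
  σ(Q2,Q3) = 0.62 × 1.62 × 0.71 = 0.7131
  σ(Q2,Q4) = 0.22 × 1.62 × 1.55 = 0.5524
  σ(Q3,Q4) = 0.29 × 0.71 × 1.55 = 0.3191
σ²_T = Σσ²ᵢ + 2·Σσ_ij = 6.5111 + 2 × 2.4436 = 11.3983
α = (4/3)·(1 − 6.5111/11.3983) = 0.57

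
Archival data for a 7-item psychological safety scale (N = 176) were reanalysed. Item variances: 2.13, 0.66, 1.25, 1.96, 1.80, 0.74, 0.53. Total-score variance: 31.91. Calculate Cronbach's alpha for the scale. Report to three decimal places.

Cronbach's alpha = 0.835

Σσᵢ² = 2.13 + 0.66 + 1.25 + 1.96 + 1.80 + 0.74 + 0.53 = 9.07
α = (k/(k−1))·(1 − Σσᵢ²/σ²_T) = (7/6)·(1 − 9.07/31.91) = 0.835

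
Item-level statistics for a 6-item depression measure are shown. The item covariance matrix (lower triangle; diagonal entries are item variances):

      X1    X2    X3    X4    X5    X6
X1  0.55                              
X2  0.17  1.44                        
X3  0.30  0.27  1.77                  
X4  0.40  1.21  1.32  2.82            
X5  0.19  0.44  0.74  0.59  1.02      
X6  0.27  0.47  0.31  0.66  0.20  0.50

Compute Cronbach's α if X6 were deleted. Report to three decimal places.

Remaining items: X1, X2, X3, X4, X5 (k = 5).
ΣVar(i) = 0.55 + 1.44 + 1.77 + 2.82 + 1.02 = 7.60
total variance = 7.60 + 2 × 5.63 = 18.86
α (item deleted) = (5/4)·(1 − 7.60/18.86) = 0.746

Cronbach's α = 0.746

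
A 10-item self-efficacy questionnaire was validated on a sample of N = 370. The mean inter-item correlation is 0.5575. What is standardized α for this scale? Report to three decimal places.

Standardized α = k·r̄ / (1 + (k−1)·r̄) = 10 × 0.5575 / (1 + 9 × 0.5575)
  = 5.5750 / 6.0175 = 0.926

α = 0.926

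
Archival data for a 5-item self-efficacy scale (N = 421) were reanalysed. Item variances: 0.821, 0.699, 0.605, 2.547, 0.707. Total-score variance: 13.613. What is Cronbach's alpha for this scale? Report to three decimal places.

α = 0.756

Σσᵢ² = 0.821 + 0.699 + 0.605 + 2.547 + 0.707 = 5.379
α = (k/(k−1))·(1 − Σσᵢ²/Var(T)) = (5/4)·(1 − 5.379/13.613) = 0.756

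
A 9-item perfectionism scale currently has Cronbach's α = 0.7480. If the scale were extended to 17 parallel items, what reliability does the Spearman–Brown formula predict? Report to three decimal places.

Length factor m = 17/9 = 1.8889
α' = m·α / (1 + (m−1)·α)
   = 17/9 × 0.7480 / (1 + (17/9 − 1) × 0.7480)
   = 1.4129 / 1.6649 = 0.849

predicted reliability = 0.849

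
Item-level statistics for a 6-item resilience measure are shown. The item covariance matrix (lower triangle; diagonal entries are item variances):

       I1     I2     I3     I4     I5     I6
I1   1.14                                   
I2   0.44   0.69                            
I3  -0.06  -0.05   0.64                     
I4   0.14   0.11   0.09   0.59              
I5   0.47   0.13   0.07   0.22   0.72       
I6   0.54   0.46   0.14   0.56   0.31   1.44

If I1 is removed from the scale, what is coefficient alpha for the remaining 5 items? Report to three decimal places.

Remaining items: I2, I3, I4, I5, I6 (k = 5).
Σσ²ᵢ = 0.69 + 0.64 + 0.59 + 0.72 + 1.44 = 4.08
Var(T) = 4.08 + 2 × 2.04 = 8.16
α (item deleted) = (5/4)·(1 − 4.08/8.16) = 0.625

α = 0.625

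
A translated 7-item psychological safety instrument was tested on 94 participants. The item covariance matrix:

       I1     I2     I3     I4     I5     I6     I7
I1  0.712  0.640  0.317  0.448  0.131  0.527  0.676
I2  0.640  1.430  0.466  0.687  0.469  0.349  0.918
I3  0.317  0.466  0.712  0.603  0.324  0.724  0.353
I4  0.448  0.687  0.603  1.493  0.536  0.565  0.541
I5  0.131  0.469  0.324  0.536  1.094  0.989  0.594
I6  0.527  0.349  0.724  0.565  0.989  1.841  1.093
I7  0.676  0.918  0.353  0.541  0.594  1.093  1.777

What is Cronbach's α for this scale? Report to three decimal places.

Cronbach's α = 0.846

ΣVar(i) = 0.712 + 1.430 + 0.712 + 1.493 + 1.094 + 1.841 + 1.777 = 9.059
Sum of off-diagonal covariances = 11.950
σ²_total = 9.059 + 2 × 11.950 = 32.959
α = (k/(k−1))·(1 − ΣVar(i)/σ²_total) = (7/6)·(1 − 9.059/32.959) = 0.846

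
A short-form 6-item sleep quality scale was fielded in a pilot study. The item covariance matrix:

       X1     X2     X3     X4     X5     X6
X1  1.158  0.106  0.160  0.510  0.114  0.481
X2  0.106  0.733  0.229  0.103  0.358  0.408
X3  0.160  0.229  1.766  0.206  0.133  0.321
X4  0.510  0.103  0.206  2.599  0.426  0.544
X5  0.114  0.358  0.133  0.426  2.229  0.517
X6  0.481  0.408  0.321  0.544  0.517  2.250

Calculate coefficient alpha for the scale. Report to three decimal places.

ΣVar(i) = 1.158 + 0.733 + 1.766 + 2.599 + 2.229 + 2.250 = 10.735
Sum of off-diagonal covariances = 4.616
Var(T) = 10.735 + 2 × 4.616 = 19.967
α = (k/(k−1))·(1 − ΣVar(i)/Var(T)) = (6/5)·(1 − 10.735/19.967) = 0.555

coefficient alpha = 0.555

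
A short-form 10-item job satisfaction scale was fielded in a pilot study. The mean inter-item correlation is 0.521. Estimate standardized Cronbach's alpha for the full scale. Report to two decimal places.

Standardized α = k·r̄ / (1 + (k−1)·r̄) = 10 × 0.521 / (1 + 9 × 0.521)
  = 5.2100 / 5.6890 = 0.92

standardized Cronbach's alpha = 0.92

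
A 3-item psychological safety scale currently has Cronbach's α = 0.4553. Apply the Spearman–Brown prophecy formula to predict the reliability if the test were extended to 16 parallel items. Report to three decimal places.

Length factor m = 16/3 = 5.3333
α' = m·α / (1 + (m−1)·α)
   = 16/3 × 0.4553 / (1 + (16/3 − 1) × 0.4553)
   = 2.4283 / 2.9730 = 0.817

predicted reliability = 0.817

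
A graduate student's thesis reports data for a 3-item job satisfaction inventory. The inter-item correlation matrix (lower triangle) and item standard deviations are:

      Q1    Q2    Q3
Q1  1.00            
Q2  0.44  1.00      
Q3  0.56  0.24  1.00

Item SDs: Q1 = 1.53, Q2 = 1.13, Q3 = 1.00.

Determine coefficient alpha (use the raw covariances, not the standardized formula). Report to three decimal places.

Σσ²ᵢ = 1.53² + 1.13² + 1.00² = 4.6178
Covariances σ_ij = r_ij · s_i · s_j:
  σ(Q1,Q2) = 0.44 × 1.53 × 1.13 = 0.7607
  σ(Q1,Q3) = 0.56 × 1.53 × 1.00 = 0.8568
  σ(Q2,Q3) = 0.24 × 1.13 × 1.00 = 0.2712
σ²_T = Σσ²ᵢ + 2·Σσ_ij = 4.6178 + 2 × 1.8887 = 8.3952
α = (3/2)·(1 − 4.6178/8.3952) = 0.675

coefficient alpha = 0.675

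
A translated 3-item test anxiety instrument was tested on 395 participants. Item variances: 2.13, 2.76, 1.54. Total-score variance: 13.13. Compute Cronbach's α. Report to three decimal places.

sum of item variances = 2.13 + 2.76 + 1.54 = 6.43
α = (k/(k−1))·(1 − sum of item variances/total variance) = (3/2)·(1 − 6.43/13.13) = 0.765

α = 0.765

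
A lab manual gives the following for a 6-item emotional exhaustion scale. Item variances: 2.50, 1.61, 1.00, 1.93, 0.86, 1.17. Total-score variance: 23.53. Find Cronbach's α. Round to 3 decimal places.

α = 0.737

sum of item variances = 2.50 + 1.61 + 1.00 + 1.93 + 0.86 + 1.17 = 9.07
α = (k/(k−1))·(1 − sum of item variances/σ²_T) = (6/5)·(1 − 9.07/23.53) = 0.737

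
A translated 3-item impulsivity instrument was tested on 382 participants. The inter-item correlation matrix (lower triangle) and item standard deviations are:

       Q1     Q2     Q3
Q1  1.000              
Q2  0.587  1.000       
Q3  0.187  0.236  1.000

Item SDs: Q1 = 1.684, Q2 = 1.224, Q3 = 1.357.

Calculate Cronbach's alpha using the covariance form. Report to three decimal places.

Cronbach's alpha = 0.595

Σσ²ᵢ = 1.684² + 1.224² + 1.357² = 6.1755
Covariances σ_ij = r_ij · s_i · s_j:
  σ(Q1,Q2) = 0.587 × 1.684 × 1.224 = 1.2099
  σ(Q1,Q3) = 0.187 × 1.684 × 1.357 = 0.4273
  σ(Q2,Q3) = 0.236 × 1.224 × 1.357 = 0.3920
σ²_T = Σσ²ᵢ + 2·Σσ_ij = 6.1755 + 2 × 2.0292 = 10.2339
α = (3/2)·(1 − 6.1755/10.2339) = 0.595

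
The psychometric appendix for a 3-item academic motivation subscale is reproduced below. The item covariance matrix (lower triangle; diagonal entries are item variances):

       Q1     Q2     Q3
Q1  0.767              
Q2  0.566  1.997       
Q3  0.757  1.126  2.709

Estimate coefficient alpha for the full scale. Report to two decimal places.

sum of item variances = 0.767 + 1.997 + 2.709 = 5.473
Sum of off-diagonal covariances = 2.449
σ²_T = 5.473 + 2 × 2.449 = 10.371
α = (k/(k−1))·(1 − sum of item variances/σ²_T) = (3/2)·(1 − 5.473/10.371) = 0.71

α = 0.71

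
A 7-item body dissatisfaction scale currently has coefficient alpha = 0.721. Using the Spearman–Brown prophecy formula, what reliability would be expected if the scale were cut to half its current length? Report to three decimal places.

Length factor m = 1/2
α' = m·α / (1 − (1−m)·α)
   = 1/2 × 0.721 / (1 − (1 − 1/2) × 0.721)
   = 0.3605 / 0.6395 = 0.564

predicted reliability = 0.564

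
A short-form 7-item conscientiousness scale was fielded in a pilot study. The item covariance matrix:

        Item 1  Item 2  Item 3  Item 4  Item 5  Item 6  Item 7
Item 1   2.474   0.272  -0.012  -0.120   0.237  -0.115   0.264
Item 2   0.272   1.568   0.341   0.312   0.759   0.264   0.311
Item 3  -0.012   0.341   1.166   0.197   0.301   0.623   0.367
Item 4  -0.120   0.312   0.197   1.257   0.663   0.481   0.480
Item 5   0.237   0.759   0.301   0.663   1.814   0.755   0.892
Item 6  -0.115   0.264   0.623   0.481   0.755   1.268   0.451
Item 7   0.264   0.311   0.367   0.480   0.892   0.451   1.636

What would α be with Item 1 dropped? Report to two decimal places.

Remaining items: Item 2, Item 3, Item 4, Item 5, Item 6, Item 7 (k = 6).
Σσᵢ² = 1.568 + 1.166 + 1.257 + 1.814 + 1.268 + 1.636 = 8.709
total variance = 8.709 + 2 × 7.197 = 23.103
α (item deleted) = (6/5)·(1 − 8.709/23.103) = 0.75

α = 0.75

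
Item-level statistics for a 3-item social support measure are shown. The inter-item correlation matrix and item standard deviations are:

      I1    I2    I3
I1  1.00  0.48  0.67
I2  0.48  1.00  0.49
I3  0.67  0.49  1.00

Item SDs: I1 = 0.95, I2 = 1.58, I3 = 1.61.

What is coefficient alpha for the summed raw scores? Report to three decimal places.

α = 0.750

Σσ²ᵢ = 0.95² + 1.58² + 1.61² = 5.9910
Covariances σ_ij = r_ij · s_i · s_j:
  σ(I1,I2) = 0.48 × 0.95 × 1.58 = 0.7205
  σ(I1,I3) = 0.67 × 0.95 × 1.61 = 1.0248
  σ(I2,I3) = 0.49 × 1.58 × 1.61 = 1.2465
σ²_T = Σσ²ᵢ + 2·Σσ_ij = 5.9910 + 2 × 2.9918 = 11.9746
α = (3/2)·(1 − 5.9910/11.9746) = 0.750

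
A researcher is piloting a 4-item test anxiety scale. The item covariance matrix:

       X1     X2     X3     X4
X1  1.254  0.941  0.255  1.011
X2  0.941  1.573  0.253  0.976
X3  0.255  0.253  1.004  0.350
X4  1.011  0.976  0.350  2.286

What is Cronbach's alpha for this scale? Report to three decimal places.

α = 0.738

Σσᵢ² = 1.254 + 1.573 + 1.004 + 2.286 = 6.117
Σ_{i<j} σ_ij = 3.786
Var(T) = 6.117 + 2 × 3.786 = 13.689
α = (k/(k−1))·(1 − Σσᵢ²/Var(T)) = (4/3)·(1 − 6.117/13.689) = 0.738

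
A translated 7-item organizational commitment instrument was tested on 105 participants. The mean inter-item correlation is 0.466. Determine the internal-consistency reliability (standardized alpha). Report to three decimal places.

Standardized α = k·r̄ / (1 + (k−1)·r̄) = 7 × 0.466 / (1 + 6 × 0.466)
  = 3.2620 / 3.7960 = 0.859

α = 0.859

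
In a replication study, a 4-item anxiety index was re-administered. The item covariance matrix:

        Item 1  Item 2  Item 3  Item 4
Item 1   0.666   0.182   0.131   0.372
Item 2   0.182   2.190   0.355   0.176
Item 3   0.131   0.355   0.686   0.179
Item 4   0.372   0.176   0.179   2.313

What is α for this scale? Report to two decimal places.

α = 0.43

sum of item variances = 0.666 + 2.190 + 0.686 + 2.313 = 5.855
Σ_{i<j} σ_ij = 1.395
σ²_T = 5.855 + 2 × 1.395 = 8.645
α = (k/(k−1))·(1 − sum of item variances/σ²_T) = (4/3)·(1 − 5.855/8.645) = 0.43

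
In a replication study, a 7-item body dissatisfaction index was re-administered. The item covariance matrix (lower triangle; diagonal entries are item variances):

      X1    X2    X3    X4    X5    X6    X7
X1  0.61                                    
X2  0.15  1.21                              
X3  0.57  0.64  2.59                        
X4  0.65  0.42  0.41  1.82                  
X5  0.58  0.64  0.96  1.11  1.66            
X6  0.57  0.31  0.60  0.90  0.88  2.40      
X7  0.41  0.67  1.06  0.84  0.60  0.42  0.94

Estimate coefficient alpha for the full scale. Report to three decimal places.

coefficient alpha = 0.822

ΣVar(i) = 0.61 + 1.21 + 2.59 + 1.82 + 1.66 + 2.40 + 0.94 = 11.23
Sum of off-diagonal covariances = 13.39
Var(T) = 11.23 + 2 × 13.39 = 38.01
α = (k/(k−1))·(1 − ΣVar(i)/Var(T)) = (7/6)·(1 − 11.23/38.01) = 0.822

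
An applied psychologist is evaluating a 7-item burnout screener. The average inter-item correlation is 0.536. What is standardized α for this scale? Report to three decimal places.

α = 0.890

Standardized α = k·r̄ / (1 + (k−1)·r̄) = 7 × 0.536 / (1 + 6 × 0.536)
  = 3.7520 / 4.2160 = 0.890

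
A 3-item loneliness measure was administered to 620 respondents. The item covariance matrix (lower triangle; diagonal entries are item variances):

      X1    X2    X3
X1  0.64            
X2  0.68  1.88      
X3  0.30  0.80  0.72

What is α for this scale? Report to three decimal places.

α = 0.785

ΣVar(i) = 0.64 + 1.88 + 0.72 = 3.24
Sum of the distinct covariances = 1.78
σ²_total = 3.24 + 2 × 1.78 = 6.80
α = (k/(k−1))·(1 − ΣVar(i)/σ²_total) = (3/2)·(1 − 3.24/6.80) = 0.785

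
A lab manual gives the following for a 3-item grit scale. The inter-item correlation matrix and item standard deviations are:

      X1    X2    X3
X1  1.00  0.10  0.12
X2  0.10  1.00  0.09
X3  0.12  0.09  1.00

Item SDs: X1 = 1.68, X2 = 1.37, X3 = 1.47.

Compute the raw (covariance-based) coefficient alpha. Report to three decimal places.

coefficient alpha = 0.257

Σσ²ᵢ = 1.68² + 1.37² + 1.47² = 6.8602
Covariances σ_ij = r_ij · s_i · s_j:
  σ(X1,X2) = 0.10 × 1.68 × 1.37 = 0.2302
  σ(X1,X3) = 0.12 × 1.68 × 1.47 = 0.2964
  σ(X2,X3) = 0.09 × 1.37 × 1.47 = 0.1813
σ²_T = Σσ²ᵢ + 2·Σσ_ij = 6.8602 + 2 × 0.7079 = 8.2760
α = (3/2)·(1 − 6.8602/8.2760) = 0.257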